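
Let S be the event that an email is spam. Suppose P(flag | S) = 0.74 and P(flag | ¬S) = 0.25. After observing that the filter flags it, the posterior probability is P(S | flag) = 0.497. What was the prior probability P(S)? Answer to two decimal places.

P(S) = 0.25

In odds form, posterior odds = prior odds × likelihood ratio, so prior odds = posterior odds ÷ LR.
Posterior odds = 0.497/(1−0.497) = 0.9881. LR = 0.74/0.25 = 2.9600.
Prior odds = 0.9881/2.9600 = 0.3338, so P(S) = 0.3338/(1+0.3338) ≈ 0.25.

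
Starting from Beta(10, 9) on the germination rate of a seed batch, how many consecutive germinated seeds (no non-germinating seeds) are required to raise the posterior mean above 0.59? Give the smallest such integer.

k = 3

After k germinated seeds and 0 non-germinating seeds the posterior is Beta(10+k, 9), with mean (10+k)/(10+9+k).
Set (10+k)/(19+k) > 0.59 and solve: k > (0.59·19 − 10)/(1 − 0.59) = 2.951.
The smallest integer exceeding 2.951 is 3.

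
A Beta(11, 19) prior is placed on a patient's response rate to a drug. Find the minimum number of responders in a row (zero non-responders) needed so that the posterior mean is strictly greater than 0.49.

k = 8

After k responders and 0 non-responders the posterior is Beta(11+k, 19), with mean (11+k)/(11+19+k).
Set (11+k)/(30+k) > 0.49 and solve: k > (0.49·30 − 11)/(1 − 0.49) = 7.255.
The smallest integer exceeding 7.255 is 8.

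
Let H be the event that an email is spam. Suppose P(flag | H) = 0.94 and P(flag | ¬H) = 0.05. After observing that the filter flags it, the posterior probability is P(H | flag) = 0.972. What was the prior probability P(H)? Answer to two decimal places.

P(H) = 0.65

Bayes' rule in odds form gives O(H|E) = O(H)·[P(E|H)/P(E|¬H)], hence O(H) = O(H|E)/LR.
Posterior odds = 0.972/(1−0.972) = 34.7143. LR = 0.94/0.05 = 18.8000.
Prior odds = 34.7143/18.8000 = 1.8465, so P(H) = 1.8465/(1+1.8465) ≈ 0.65.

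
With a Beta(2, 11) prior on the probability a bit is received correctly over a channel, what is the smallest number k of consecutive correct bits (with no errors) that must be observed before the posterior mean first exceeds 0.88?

After k correct bits and 0 errors the posterior is Beta(2+k, 11), with mean (2+k)/(2+11+k).
Set (2+k)/(13+k) > 0.88 and solve: k > (0.88·13 − 2)/(1 − 0.88) = 78.667.
The smallest integer exceeding 78.667 is 79.

k = 79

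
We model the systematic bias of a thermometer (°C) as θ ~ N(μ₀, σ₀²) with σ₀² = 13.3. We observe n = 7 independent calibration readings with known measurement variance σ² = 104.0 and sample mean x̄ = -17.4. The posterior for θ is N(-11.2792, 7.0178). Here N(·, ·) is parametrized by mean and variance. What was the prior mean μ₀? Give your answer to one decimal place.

μ₀ = -5.8

With known observation variance, the Normal–Normal posterior has precision τ_n = τ₀ + n/σ² and mean μ_n = (τ₀μ₀ + (n/σ²)x̄)/τ_n.
Here τ₀ = 1/13.3 = 0.075188 and τ_data = 7/104.0 = 0.067308, so τ_n = 0.142496.
Rearranging for μ₀: μ₀ = (μ_n·τ_n − τ_data·x̄)/τ₀ = (-11.2792·0.142496 − 0.067308·-17.4) / 0.075188 = -0.436082/0.075188 ≈ -5.8.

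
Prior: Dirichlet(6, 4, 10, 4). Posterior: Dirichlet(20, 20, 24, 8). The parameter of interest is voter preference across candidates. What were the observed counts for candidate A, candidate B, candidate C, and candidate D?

For a Dirichlet(α) prior with multinomial counts c, the posterior is Dirichlet(α + c) componentwise.
Counts are posterior − prior componentwise: 20−6=14, 20−4=16, 24−10=14, 8−4=4.

counts (14, 16, 14, 4)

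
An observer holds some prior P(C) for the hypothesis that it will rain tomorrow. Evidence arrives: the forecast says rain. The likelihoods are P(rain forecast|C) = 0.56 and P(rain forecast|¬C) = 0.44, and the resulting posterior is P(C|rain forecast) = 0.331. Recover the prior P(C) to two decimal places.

Bayes' rule in odds form gives O(C|E) = O(C)·[P(E|C)/P(E|¬C)], hence O(C) = O(C|E)/LR.
Posterior odds = 0.331/(1−0.331) = 0.4948. LR = 0.56/0.44 = 1.2727.
Prior odds = 0.4948/1.2727 = 0.3888, so P(C) = 0.3888/(1+0.3888) ≈ 0.28.

P(C) = 0.28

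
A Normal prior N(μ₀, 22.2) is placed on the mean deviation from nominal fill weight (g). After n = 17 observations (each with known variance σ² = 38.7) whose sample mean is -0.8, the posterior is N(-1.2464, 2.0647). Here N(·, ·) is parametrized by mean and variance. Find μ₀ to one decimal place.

μ₀ = -5.6

With known observation variance, the Normal–Normal posterior has precision τ_n = τ₀ + n/σ² and mean μ_n = (τ₀μ₀ + (n/σ²)x̄)/τ_n.
Here τ₀ = 1/22.2 = 0.045045 and τ_data = 17/38.7 = 0.439276, so τ_n = 0.484321.
Rearranging for μ₀: μ₀ = (μ_n·τ_n − τ_data·x̄)/τ₀ = (-1.2464·0.484321 − 0.439276·-0.8) / 0.045045 = -0.252237/0.045045 ≈ -5.6.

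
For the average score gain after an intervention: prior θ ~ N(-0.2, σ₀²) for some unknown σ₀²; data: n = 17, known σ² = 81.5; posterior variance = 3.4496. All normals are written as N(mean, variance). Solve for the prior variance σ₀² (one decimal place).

Posterior precision equals prior precision plus data precision: 1/σ_n² = 1/σ₀² + n/σ².
So 1/σ₀² = 1/3.4496 − 17/81.5 = 0.289889 − 0.208589 = 0.081300.
Hence σ₀² = 1/0.081300 ≈ 12.3.

σ₀² = 12.3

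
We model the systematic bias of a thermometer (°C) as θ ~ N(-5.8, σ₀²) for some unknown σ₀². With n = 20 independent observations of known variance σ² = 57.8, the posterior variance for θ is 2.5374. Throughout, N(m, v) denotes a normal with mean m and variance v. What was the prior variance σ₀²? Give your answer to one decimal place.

For the Normal–Normal model with known σ², precisions add: τ_n = τ₀ + n/σ².
So 1/σ₀² = 1/2.5374 − 20/57.8 = 0.394104 − 0.346021 = 0.048083.
Hence σ₀² = 1/0.048083 ≈ 20.8.

σ₀² = 20.8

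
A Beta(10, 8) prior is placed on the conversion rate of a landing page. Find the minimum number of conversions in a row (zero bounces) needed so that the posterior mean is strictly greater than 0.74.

After k conversions and 0 bounces the posterior is Beta(10+k, 8), with mean (10+k)/(10+8+k).
Set (10+k)/(18+k) > 0.74 and solve: k > (0.74·18 − 10)/(1 − 0.74) = 12.769.
The smallest integer exceeding 12.769 is 13.

k = 13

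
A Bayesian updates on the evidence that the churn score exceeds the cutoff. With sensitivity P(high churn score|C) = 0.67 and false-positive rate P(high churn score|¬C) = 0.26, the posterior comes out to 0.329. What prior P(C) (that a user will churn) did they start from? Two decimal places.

In odds form, posterior odds = prior odds × likelihood ratio, so prior odds = posterior odds ÷ LR.
Posterior odds = 0.329/(1−0.329) = 0.4903. LR = 0.67/0.26 = 2.5769.
Prior odds = 0.4903/2.5769 = 0.1903, so P(C) = 0.1903/(1+0.1903) ≈ 0.16.

P(C) = 0.16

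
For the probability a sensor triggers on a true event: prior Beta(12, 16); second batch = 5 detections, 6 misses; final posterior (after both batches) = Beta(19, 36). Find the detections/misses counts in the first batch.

2 detections and 14 misses

Sequential conjugate updates are equivalent to a single update on the pooled data, so total successes = posterior α − prior α and total failures = posterior β − prior β.
Total across both batches: 19−12=7 detections, 36−16=20 misses.
Subtract the second batch: 7−5=2 detections and 20−6=14 misses.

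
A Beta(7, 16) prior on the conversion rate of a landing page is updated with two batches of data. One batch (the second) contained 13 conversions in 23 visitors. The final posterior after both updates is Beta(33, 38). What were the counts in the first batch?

Sequential conjugate updates are equivalent to a single update on the pooled data, so total successes = posterior α − prior α and total failures = posterior β − prior β.
Total across both batches: 33−7=26 conversions, 38−16=22 bounces.
Subtract the second batch: 26−13=13 conversions and 22−10=12 bounces.

13 conversions and 12 bounces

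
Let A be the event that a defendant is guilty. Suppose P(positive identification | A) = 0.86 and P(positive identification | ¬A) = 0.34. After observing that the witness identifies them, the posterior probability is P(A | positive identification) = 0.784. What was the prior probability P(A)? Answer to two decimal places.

P(A) = 0.59

Bayes' rule in odds form gives O(A|E) = O(A)·[P(E|A)/P(E|¬A)], hence O(A) = O(A|E)/LR.
Posterior odds = 0.784/(1−0.784) = 3.6296. LR = 0.86/0.34 = 2.5294.
Prior odds = 3.6296/2.5294 = 1.4350, so P(A) = 1.4350/(1+1.4350) ≈ 0.59.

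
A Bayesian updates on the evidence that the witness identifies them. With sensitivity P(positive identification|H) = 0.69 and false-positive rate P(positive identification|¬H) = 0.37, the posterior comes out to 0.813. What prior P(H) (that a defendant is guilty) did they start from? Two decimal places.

Bayes' rule in odds form gives O(H|E) = O(H)·[P(E|H)/P(E|¬H)], hence O(H) = O(H|E)/LR.
Posterior odds = 0.813/(1−0.813) = 4.3476. LR = 0.69/0.37 = 1.8649.
Prior odds = 4.3476/1.8649 = 2.3313, so P(H) = 2.3313/(1+2.3313) ≈ 0.70.

P(H) = 0.70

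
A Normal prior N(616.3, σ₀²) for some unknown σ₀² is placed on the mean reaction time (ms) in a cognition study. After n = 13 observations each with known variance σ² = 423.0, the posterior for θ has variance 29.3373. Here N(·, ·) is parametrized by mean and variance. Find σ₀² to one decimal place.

σ₀² = 298.2

Posterior precision equals prior precision plus data precision: 1/σ_n² = 1/σ₀² + n/σ².
So 1/σ₀² = 1/29.3373 − 13/423.0 = 0.034086 − 0.030733 = 0.003353.
Hence σ₀² = 1/0.003353 ≈ 298.2.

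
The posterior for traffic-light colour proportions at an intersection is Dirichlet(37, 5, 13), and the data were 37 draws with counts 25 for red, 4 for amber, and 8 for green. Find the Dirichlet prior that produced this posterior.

Dirichlet(12, 1, 5)

For a Dirichlet(α) prior with multinomial counts c, the posterior is Dirichlet(α + c) componentwise.
Subtract each count from the matching posterior parameter: 37−25=12, 5−4=1, 13−8=5.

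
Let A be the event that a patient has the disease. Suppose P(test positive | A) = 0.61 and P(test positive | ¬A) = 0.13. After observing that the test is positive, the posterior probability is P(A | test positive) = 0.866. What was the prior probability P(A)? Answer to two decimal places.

In odds form, posterior odds = prior odds × likelihood ratio, so prior odds = posterior odds ÷ LR.
Posterior odds = 0.866/(1−0.866) = 6.4627. LR = 0.61/0.13 = 4.6923.
Prior odds = 6.4627/4.6923 = 1.3773, so P(A) = 1.3773/(1+1.3773) ≈ 0.58.

P(A) = 0.58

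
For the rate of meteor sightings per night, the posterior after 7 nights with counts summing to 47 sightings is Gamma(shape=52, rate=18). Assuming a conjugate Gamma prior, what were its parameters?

Gamma(shape=5, rate=11)

Gamma–Poisson conjugacy: posterior shape = α + Σxᵢ, posterior rate = β + n.
So α = 52 − 47 = 5 and β = 18 − 7 = 11.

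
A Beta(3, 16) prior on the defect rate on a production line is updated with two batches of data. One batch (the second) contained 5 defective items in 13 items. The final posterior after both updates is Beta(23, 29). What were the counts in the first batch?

Because Beta–binomial updating is additive in the counts, the combined data contributed (α_post−α_prior, β_post−β_prior) successes and failures.
Total across both batches: 23−3=20 defective items, 29−16=13 good items.
Subtract the second batch: 20−5=15 defective items and 13−8=5 good items.

15 defective items and 5 good items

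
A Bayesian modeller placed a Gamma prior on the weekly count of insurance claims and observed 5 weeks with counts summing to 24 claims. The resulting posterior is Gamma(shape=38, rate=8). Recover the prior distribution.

Gamma(shape=14, rate=3)

Gamma–Poisson conjugacy: posterior shape = α + Σxᵢ, posterior rate = β + n.
So α = 38 − 24 = 14 and β = 8 − 5 = 3.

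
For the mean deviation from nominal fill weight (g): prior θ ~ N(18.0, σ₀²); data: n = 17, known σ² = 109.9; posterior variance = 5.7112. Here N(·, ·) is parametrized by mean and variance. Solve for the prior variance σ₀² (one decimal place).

σ₀² = 49.0

For the Normal–Normal model with known σ², precisions add: τ_n = τ₀ + n/σ².
So 1/σ₀² = 1/5.7112 − 17/109.9 = 0.175095 − 0.154686 = 0.020409.
Hence σ₀² = 1/0.020409 ≈ 49.0.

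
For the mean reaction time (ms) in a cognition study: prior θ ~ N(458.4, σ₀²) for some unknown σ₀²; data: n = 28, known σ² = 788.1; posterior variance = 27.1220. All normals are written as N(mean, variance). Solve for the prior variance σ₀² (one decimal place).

For the Normal–Normal model with known σ², precisions add: τ_n = τ₀ + n/σ².
So 1/σ₀² = 1/27.1220 − 28/788.1 = 0.036870 − 0.035528 = 0.001342.
Hence σ₀² = 1/0.001342 ≈ 745.2.

σ₀² = 745.2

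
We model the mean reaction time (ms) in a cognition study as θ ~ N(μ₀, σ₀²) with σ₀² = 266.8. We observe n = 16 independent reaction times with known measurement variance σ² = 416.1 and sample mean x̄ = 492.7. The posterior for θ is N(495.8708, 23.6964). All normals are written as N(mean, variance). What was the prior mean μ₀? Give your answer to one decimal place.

With known observation variance, the Normal–Normal posterior has precision τ_n = τ₀ + n/σ² and mean μ_n = (τ₀μ₀ + (n/σ²)x̄)/τ_n.
Here τ₀ = 1/266.8 = 0.003748 and τ_data = 16/416.1 = 0.038452, so τ_n = 0.042200.
Rearranging for μ₀: μ₀ = (μ_n·τ_n − τ_data·x̄)/τ₀ = (495.8708·0.042200 − 0.038452·492.7) / 0.003748 = 1.980447/0.003748 ≈ 528.4.

μ₀ = 528.4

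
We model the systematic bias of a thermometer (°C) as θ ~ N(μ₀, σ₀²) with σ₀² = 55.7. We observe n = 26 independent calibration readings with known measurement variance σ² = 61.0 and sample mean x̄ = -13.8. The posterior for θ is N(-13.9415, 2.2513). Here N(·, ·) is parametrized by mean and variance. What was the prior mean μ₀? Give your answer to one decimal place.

μ₀ = -17.3

With known observation variance, the Normal–Normal posterior has precision τ_n = τ₀ + n/σ² and mean μ_n = (τ₀μ₀ + (n/σ²)x̄)/τ_n.
Here τ₀ = 1/55.7 = 0.017953 and τ_data = 26/61.0 = 0.426230, so τ_n = 0.444183.
Rearranging for μ₀: μ₀ = (μ_n·τ_n − τ_data·x̄)/τ₀ = (-13.9415·0.444183 − 0.426230·-13.8) / 0.017953 = -0.310603/0.017953 ≈ -17.3.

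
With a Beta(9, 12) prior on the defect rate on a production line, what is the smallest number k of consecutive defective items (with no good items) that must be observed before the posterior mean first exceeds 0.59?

After k defective items and 0 good items the posterior is Beta(9+k, 12), with mean (9+k)/(9+12+k).
Set (9+k)/(21+k) > 0.59 and solve: k > (0.59·21 − 9)/(1 − 0.59) = 8.268.
The smallest integer exceeding 8.268 is 9.

k = 9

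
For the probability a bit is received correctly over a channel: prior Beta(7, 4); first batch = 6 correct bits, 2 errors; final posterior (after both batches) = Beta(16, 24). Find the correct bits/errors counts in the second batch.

Because Beta–binomial updating is additive in the counts, the combined data contributed (α_post−α_prior, β_post−β_prior) successes and failures.
Total across both batches: 16−7=9 correct bits, 24−4=20 errors.
Subtract the first batch: 9−6=3 correct bits and 20−2=18 errors.

3 correct bits and 18 errors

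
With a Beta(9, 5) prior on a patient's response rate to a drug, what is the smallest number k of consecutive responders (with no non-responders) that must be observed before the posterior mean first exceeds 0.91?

After k responders and 0 non-responders the posterior is Beta(9+k, 5), with mean (9+k)/(9+5+k).
Set (9+k)/(14+k) > 0.91 and solve: k > (0.91·14 − 9)/(1 − 0.91) = 41.556.
The smallest integer exceeding 41.556 is 42, and checking k=42: (51)/(56) = 0.9107 > 0.91.

k = 42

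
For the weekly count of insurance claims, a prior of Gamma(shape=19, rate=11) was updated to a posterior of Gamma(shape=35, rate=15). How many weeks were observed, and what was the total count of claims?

n = 4 weeks with total 16 claims

A Gamma(α, β) prior (rate parametrization) on a Poisson rate with n observations summing to S gives posterior Gamma(α+S, β+n).
Matching: Σxᵢ = 35 − 19 = 16 and n = 15 − 11 = 4.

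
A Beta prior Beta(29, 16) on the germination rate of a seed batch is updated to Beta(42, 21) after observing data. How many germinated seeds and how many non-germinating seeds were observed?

Under Beta–binomial conjugacy the posterior parameters are (α+s, β+f).
So s = 42 − 29 = 13 and f = 21 − 16 = 5.

13 germinated seeds and 5 non-germinating seeds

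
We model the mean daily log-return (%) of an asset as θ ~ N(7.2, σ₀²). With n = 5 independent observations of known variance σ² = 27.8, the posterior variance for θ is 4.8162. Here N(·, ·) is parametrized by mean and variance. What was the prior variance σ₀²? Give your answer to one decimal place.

For the Normal–Normal model with known σ², precisions add: τ_n = τ₀ + n/σ².
So 1/σ₀² = 1/4.8162 − 5/27.8 = 0.207633 − 0.179856 = 0.027777.
Hence σ₀² = 1/0.027777 ≈ 36.0.

σ₀² = 36.0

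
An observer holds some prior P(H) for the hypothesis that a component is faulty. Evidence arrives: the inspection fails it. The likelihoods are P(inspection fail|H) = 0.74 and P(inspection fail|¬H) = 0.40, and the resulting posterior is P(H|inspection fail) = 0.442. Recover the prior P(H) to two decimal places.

Bayes' rule in odds form gives O(H|E) = O(H)·[P(E|H)/P(E|¬H)], hence O(H) = O(H|E)/LR.
Posterior odds = 0.442/(1−0.442) = 0.7921. LR = 0.74/0.40 = 1.8500.
Prior odds = 0.7921/1.8500 = 0.4282, so P(H) = 0.4282/(1+0.4282) ≈ 0.30.

P(H) = 0.30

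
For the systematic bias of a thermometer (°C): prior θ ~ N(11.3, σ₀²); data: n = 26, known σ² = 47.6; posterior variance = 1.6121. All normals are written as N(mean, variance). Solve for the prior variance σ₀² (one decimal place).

σ₀² = 13.5

Posterior precision equals prior precision plus data precision: 1/σ_n² = 1/σ₀² + n/σ².
So 1/σ₀² = 1/1.6121 − 26/47.6 = 0.620309 − 0.546218 = 0.074091.
Hence σ₀² = 1/0.074091 ≈ 13.5.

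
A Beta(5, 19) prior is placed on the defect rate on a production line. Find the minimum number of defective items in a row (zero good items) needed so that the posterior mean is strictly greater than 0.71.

After k defective items and 0 good items the posterior is Beta(5+k, 19), with mean (5+k)/(5+19+k).
Set (5+k)/(24+k) > 0.71 and solve: k > (0.71·24 − 5)/(1 − 0.71) = 41.517.
The smallest integer exceeding 41.517 is 42, and checking k=42: (47)/(66) = 0.7121 > 0.71.

k = 42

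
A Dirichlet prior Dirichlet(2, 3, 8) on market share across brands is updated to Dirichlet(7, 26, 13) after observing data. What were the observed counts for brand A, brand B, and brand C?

counts (5, 23, 5)

For a Dirichlet(α) prior with multinomial counts c, the posterior is Dirichlet(α + c) componentwise.
Counts are posterior − prior componentwise: 7−2=5, 26−3=23, 13−8=5.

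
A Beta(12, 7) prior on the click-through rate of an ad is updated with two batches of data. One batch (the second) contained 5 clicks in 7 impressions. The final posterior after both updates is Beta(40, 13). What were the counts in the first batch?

23 clicks and 4 non-clicks

Sequential conjugate updates are equivalent to a single update on the pooled data, so total successes = posterior α − prior α and total failures = posterior β − prior β.
Total across both batches: 40−12=28 clicks, 13−7=6 non-clicks.
Subtract the second batch: 28−5=23 clicks and 6−2=4 non-clicks.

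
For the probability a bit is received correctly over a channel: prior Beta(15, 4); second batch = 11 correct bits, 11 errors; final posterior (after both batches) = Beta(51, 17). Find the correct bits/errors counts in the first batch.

25 correct bits and 2 errors

Sequential conjugate updates are equivalent to a single update on the pooled data, so total successes = posterior α − prior α and total failures = posterior β − prior β.
Total across both batches: 51−15=36 correct bits, 17−4=13 errors.
Subtract the second batch: 36−11=25 correct bits and 13−11=2 errors.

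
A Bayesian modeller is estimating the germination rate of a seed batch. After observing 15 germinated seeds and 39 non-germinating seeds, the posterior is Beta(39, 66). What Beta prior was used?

A Beta(α, β) prior with s successes and f failures in binomial data gives a Beta(α+s, β+f) posterior.
So α = 39 − 15 = 24 and β = 66 − 39 = 27.

Beta(24, 27)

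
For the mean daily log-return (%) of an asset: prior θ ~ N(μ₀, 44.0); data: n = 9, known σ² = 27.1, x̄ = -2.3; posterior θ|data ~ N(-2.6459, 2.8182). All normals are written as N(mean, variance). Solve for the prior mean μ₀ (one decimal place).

The posterior mean is a precision-weighted average: μ_n = (τ₀μ₀ + τ_data·x̄)/(τ₀+τ_data), with τ₀=1/σ₀² and τ_data=n/σ².
Here τ₀ = 1/44.0 = 0.022727 and τ_data = 9/27.1 = 0.332103, so τ_n = 0.354830.
Rearranging for μ₀: μ₀ = (μ_n·τ_n − τ_data·x̄)/τ₀ = (-2.6459·0.354830 − 0.332103·-2.3) / 0.022727 = -0.175008/0.022727 ≈ -7.7.

μ₀ = -7.7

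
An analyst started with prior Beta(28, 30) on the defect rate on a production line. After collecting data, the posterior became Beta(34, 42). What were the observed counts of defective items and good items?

6 defective items and 12 good items

Beta is conjugate to the binomial likelihood: posterior = Beta(α+s, β+f).
Match parameters: s=34−28=6, f=42−30=12.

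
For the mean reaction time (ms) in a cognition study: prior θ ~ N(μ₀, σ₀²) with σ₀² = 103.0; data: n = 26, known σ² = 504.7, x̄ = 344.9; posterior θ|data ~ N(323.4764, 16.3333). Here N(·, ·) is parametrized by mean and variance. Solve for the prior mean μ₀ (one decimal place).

μ₀ = 209.8

With known observation variance, the Normal–Normal posterior has precision τ_n = τ₀ + n/σ² and mean μ_n = (τ₀μ₀ + (n/σ²)x̄)/τ_n.
Here τ₀ = 1/103.0 = 0.009709 and τ_data = 26/504.7 = 0.051516, so τ_n = 0.061225.
Rearranging for μ₀: μ₀ = (μ_n·τ_n − τ_data·x̄)/τ₀ = (323.4764·0.061225 − 0.051516·344.9) / 0.009709 = 2.036974/0.009709 ≈ 209.8.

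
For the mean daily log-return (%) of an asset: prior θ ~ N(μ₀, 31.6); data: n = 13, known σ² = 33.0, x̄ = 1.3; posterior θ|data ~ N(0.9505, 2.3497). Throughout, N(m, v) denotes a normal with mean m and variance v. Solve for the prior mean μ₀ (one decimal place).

μ₀ = -3.4

With known observation variance, the Normal–Normal posterior has precision τ_n = τ₀ + n/σ² and mean μ_n = (τ₀μ₀ + (n/σ²)x̄)/τ_n.
Here τ₀ = 1/31.6 = 0.031646 and τ_data = 13/33.0 = 0.393939, so τ_n = 0.425585.
Rearranging for μ₀: μ₀ = (μ_n·τ_n − τ_data·x̄)/τ₀ = (0.9505·0.425585 − 0.393939·1.3) / 0.031646 = -0.107602/0.031646 ≈ -3.4.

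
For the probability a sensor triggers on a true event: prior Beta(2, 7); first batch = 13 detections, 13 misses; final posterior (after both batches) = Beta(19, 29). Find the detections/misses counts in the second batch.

Because Beta–binomial updating is additive in the counts, the combined data contributed (α_post−α_prior, β_post−β_prior) successes and failures.
Total across both batches: 19−2=17 detections, 29−7=22 misses.
Subtract the first batch: 17−13=4 detections and 22−13=9 misses.

4 detections and 9 misses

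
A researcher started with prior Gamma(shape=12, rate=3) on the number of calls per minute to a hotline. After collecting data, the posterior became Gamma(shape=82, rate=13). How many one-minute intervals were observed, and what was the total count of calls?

A Gamma(α, β) prior (rate parametrization) on a Poisson rate with n observations summing to S gives posterior Gamma(α+S, β+n).
Matching: Σxᵢ = 82 − 12 = 70 and n = 13 − 3 = 10.

n = 10 one-minute intervals with total 70 calls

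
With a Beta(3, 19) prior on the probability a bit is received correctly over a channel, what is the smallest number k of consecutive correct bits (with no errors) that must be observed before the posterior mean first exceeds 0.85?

k = 105

After k correct bits and 0 errors the posterior is Beta(3+k, 19), with mean (3+k)/(3+19+k).
Set (3+k)/(22+k) > 0.85 and solve: k > (0.85·22 − 3)/(1 − 0.85) = 104.667.
The smallest integer exceeding 104.667 is 105.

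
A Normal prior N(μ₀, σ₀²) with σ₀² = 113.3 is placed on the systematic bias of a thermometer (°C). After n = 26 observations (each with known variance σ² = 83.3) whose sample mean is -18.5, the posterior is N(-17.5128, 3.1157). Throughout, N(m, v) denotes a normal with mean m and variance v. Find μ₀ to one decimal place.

μ₀ = 17.4

The posterior mean is a precision-weighted average: μ_n = (τ₀μ₀ + τ_data·x̄)/(τ₀+τ_data), with τ₀=1/σ₀² and τ_data=n/σ².
Here τ₀ = 1/113.3 = 0.008826 and τ_data = 26/83.3 = 0.312125, so τ_n = 0.320951.
Rearranging for μ₀: μ₀ = (μ_n·τ_n − τ_data·x̄)/τ₀ = (-17.5128·0.320951 − 0.312125·-18.5) / 0.008826 = 0.153562/0.008826 ≈ 17.4.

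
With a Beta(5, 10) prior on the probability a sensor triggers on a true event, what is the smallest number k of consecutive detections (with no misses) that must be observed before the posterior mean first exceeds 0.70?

k = 19

After k detections and 0 misses the posterior is Beta(5+k, 10), with mean (5+k)/(5+10+k).
Set (5+k)/(15+k) > 0.70 and solve: k > (0.70·15 − 5)/(1 − 0.70) = 18.333.
The smallest integer exceeding 18.333 is 19, and checking k=19: (24)/(34) = 0.7059 > 0.70.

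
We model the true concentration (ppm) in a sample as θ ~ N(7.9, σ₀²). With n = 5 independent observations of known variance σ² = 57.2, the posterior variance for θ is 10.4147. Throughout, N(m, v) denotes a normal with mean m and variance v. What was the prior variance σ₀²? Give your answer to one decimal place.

σ₀² = 116.2

For the Normal–Normal model with known σ², precisions add: τ_n = τ₀ + n/σ².
So 1/σ₀² = 1/10.4147 − 5/57.2 = 0.096018 − 0.087413 = 0.008605.
Hence σ₀² = 1/0.008605 ≈ 116.2.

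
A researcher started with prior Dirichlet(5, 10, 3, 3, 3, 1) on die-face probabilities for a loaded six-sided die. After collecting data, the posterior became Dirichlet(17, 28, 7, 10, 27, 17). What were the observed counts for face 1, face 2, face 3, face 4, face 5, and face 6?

counts (12, 18, 4, 7, 24, 16)

For a Dirichlet(α) prior with multinomial counts c, the posterior is Dirichlet(α + c) componentwise.
Counts are posterior − prior componentwise: 17−5=12, 28−10=18, 7−3=4, 10−3=7, 27−3=24, 17−1=16.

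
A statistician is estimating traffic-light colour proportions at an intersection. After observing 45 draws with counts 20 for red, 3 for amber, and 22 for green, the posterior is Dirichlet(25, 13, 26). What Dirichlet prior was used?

For a Dirichlet(α) prior with multinomial counts c, the posterior is Dirichlet(α + c) componentwise.
Subtract each count from the matching posterior parameter: 25−20=5, 13−3=10, 26−22=4.

Dirichlet(5, 10, 4)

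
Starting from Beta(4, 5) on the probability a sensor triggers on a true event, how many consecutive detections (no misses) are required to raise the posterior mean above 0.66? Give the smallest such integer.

k = 6

After k detections and 0 misses the posterior is Beta(4+k, 5), with mean (4+k)/(4+5+k).
Set (4+k)/(9+k) > 0.66 and solve: k > (0.66·9 − 4)/(1 − 0.66) = 5.706.
The smallest integer exceeding 5.706 is 6.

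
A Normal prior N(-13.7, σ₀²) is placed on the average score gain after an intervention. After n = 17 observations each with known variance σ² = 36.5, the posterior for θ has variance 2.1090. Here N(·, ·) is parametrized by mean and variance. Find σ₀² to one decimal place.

Posterior precision equals prior precision plus data precision: 1/σ_n² = 1/σ₀² + n/σ².
So 1/σ₀² = 1/2.1090 − 17/36.5 = 0.474158 − 0.465753 = 0.008405.
Hence σ₀² = 1/0.008405 ≈ 119.0.

σ₀² = 119.0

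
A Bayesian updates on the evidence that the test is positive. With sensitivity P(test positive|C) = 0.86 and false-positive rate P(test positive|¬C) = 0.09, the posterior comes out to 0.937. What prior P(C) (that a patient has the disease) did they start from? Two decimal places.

P(C) = 0.61

In odds form, posterior odds = prior odds × likelihood ratio, so prior odds = posterior odds ÷ LR.
Posterior odds = 0.937/(1−0.937) = 14.8730. LR = 0.86/0.09 = 9.5556.
Prior odds = 14.8730/9.5556 = 1.5565, so P(C) = 1.5565/(1+1.5565) ≈ 0.61.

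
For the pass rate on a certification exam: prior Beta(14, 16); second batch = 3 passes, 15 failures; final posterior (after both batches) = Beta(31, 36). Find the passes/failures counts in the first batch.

Because Beta–binomial updating is additive in the counts, the combined data contributed (α_post−α_prior, β_post−β_prior) successes and failures.
Total across both batches: 31−14=17 passes, 36−16=20 failures.
Subtract the second batch: 17−3=14 passes and 20−15=5 failures.

14 passes and 5 failures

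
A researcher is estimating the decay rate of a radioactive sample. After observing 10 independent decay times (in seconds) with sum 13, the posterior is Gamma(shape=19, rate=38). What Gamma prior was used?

Gamma–exponential conjugacy: posterior shape = α + n, posterior rate = β + Σtᵢ.
So α = 19 − 10 = 9 and β = 38 − 13 = 25.

Gamma(shape=9, rate=25)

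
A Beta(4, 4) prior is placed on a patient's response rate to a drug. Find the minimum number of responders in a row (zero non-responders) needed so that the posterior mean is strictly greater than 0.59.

k = 2

After k responders and 0 non-responders the posterior is Beta(4+k, 4), with mean (4+k)/(4+4+k).
Set (4+k)/(8+k) > 0.59 and solve: k > (0.59·8 − 4)/(1 − 0.59) = 1.756.
The smallest integer exceeding 1.756 is 2.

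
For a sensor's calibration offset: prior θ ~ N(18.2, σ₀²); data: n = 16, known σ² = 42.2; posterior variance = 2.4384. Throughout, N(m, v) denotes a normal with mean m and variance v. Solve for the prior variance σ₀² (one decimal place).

σ₀² = 32.3

For the Normal–Normal model with known σ², precisions add: τ_n = τ₀ + n/σ².
So 1/σ₀² = 1/2.4384 − 16/42.2 = 0.410105 − 0.379147 = 0.030958.
Hence σ₀² = 1/0.030958 ≈ 32.3.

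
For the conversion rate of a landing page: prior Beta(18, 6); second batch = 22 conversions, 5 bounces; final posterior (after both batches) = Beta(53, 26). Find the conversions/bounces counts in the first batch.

Sequential conjugate updates are equivalent to a single update on the pooled data, so total successes = posterior α − prior α and total failures = posterior β − prior β.
Total across both batches: 53−18=35 conversions, 26−6=20 bounces.
Subtract the second batch: 35−22=13 conversions and 20−5=15 bounces.

13 conversions and 15 bounces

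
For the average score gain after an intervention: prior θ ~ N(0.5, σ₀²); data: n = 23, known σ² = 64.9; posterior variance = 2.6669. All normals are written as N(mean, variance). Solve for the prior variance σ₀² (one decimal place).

Posterior precision equals prior precision plus data precision: 1/σ_n² = 1/σ₀² + n/σ².
So 1/σ₀² = 1/2.6669 − 23/64.9 = 0.374967 − 0.354391 = 0.020576.
Hence σ₀² = 1/0.020576 ≈ 48.6.

σ₀² = 48.6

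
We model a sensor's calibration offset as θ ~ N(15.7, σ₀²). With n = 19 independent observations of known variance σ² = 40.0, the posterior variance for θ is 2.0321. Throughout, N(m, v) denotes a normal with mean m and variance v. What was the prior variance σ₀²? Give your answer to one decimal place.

σ₀² = 58.5

For the Normal–Normal model with known σ², precisions add: τ_n = τ₀ + n/σ².
So 1/σ₀² = 1/2.0321 − 19/40.0 = 0.492102 − 0.475000 = 0.017102.
Hence σ₀² = 1/0.017102 ≈ 58.5.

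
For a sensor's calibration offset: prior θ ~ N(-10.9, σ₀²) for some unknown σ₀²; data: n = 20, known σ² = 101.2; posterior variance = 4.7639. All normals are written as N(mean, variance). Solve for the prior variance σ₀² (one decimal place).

σ₀² = 81.4

For the Normal–Normal model with known σ², precisions add: τ_n = τ₀ + n/σ².
So 1/σ₀² = 1/4.7639 − 20/101.2 = 0.209912 − 0.197628 = 0.012284.
Hence σ₀² = 1/0.012284 ≈ 81.4.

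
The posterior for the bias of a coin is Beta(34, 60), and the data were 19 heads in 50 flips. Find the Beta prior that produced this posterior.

Beta(15, 29)

A Beta(a, b) prior with s successes and f failures in binomial data gives a Beta(a+s, b+f) posterior.
Subtract the data counts: 34−19=15, 60−31=29.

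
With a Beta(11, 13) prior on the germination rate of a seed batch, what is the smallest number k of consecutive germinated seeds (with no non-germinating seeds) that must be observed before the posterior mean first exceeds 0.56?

k = 6

After k germinated seeds and 0 non-germinating seeds the posterior is Beta(11+k, 13), with mean (11+k)/(11+13+k).
Set (11+k)/(24+k) > 0.56 and solve: k > (0.56·24 − 11)/(1 − 0.56) = 5.545.
The smallest integer exceeding 5.545 is 6, and checking k=6: (17)/(30) = 0.5667 > 0.56.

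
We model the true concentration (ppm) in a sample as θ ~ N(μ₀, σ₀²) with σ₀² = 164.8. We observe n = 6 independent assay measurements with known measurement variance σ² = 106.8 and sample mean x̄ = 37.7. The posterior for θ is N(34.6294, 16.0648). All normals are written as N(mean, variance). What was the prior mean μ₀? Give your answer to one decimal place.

With known observation variance, the Normal–Normal posterior has precision τ_n = τ₀ + n/σ² and mean μ_n = (τ₀μ₀ + (n/σ²)x̄)/τ_n.
Here τ₀ = 1/164.8 = 0.006068 and τ_data = 6/106.8 = 0.056180, so τ_n = 0.062248.
Rearranging for μ₀: μ₀ = (μ_n·τ_n − τ_data·x̄)/τ₀ = (34.6294·0.062248 − 0.056180·37.7) / 0.006068 = 0.037625/0.006068 ≈ 6.2.

μ₀ = 6.2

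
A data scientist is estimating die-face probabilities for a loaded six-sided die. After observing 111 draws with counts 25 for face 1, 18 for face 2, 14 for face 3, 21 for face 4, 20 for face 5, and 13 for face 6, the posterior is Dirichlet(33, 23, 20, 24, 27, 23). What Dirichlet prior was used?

For a Dirichlet(α) prior with multinomial counts c, the posterior is Dirichlet(α + c) componentwise.
Subtract each count from the matching posterior parameter: 33−25=8, 23−18=5, 20−14=6, 24−21=3, 27−20=7, 23−13=10.

Dirichlet(8, 5, 6, 3, 7, 10)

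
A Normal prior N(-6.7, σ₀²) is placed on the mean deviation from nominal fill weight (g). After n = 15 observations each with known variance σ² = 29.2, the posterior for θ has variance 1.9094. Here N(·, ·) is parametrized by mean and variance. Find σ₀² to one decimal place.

σ₀² = 99.7

Posterior precision equals prior precision plus data precision: 1/σ_n² = 1/σ₀² + n/σ².
So 1/σ₀² = 1/1.9094 − 15/29.2 = 0.523725 − 0.513699 = 0.010026.
Hence σ₀² = 1/0.010026 ≈ 99.7.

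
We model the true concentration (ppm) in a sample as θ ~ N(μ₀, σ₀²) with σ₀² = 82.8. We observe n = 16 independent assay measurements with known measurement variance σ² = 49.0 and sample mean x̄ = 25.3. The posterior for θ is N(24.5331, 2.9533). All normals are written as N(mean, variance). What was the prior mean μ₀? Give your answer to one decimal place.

μ₀ = 3.8

The posterior mean is a precision-weighted average: μ_n = (τ₀μ₀ + τ_data·x̄)/(τ₀+τ_data), with τ₀=1/σ₀² and τ_data=n/σ².
Here τ₀ = 1/82.8 = 0.012077 and τ_data = 16/49.0 = 0.326531, so τ_n = 0.338608.
Rearranging for μ₀: μ₀ = (μ_n·τ_n − τ_data·x̄)/τ₀ = (24.5331·0.338608 − 0.326531·25.3) / 0.012077 = 0.045870/0.012077 ≈ 3.8.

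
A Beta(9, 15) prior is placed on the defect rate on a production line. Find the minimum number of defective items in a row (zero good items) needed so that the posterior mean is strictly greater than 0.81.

k = 55

After k defective items and 0 good items the posterior is Beta(9+k, 15), with mean (9+k)/(9+15+k).
Set (9+k)/(24+k) > 0.81 and solve: k > (0.81·24 − 9)/(1 − 0.81) = 54.947.
The smallest integer exceeding 54.947 is 55.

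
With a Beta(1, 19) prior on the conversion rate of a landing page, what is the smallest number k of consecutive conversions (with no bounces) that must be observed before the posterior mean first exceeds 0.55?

k = 23

After k conversions and 0 bounces the posterior is Beta(1+k, 19), with mean (1+k)/(1+19+k).
Set (1+k)/(20+k) > 0.55 and solve: k > (0.55·20 − 1)/(1 − 0.55) = 22.222.
The smallest integer exceeding 22.222 is 23.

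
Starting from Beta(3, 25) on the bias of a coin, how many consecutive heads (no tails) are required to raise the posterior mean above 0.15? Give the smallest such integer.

k = 2

After k heads and 0 tails the posterior is Beta(3+k, 25), with mean (3+k)/(3+25+k).
Set (3+k)/(28+k) > 0.15 and solve: k > (0.15·28 − 3)/(1 − 0.15) = 1.412.
The smallest integer exceeding 1.412 is 2, and checking k=2: (5)/(30) = 0.1667 > 0.15.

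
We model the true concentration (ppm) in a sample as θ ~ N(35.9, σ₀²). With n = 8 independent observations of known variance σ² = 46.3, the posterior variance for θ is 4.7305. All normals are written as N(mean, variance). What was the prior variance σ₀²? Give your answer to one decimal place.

σ₀² = 25.9

For the Normal–Normal model with known σ², precisions add: τ_n = τ₀ + n/σ².
So 1/σ₀² = 1/4.7305 − 8/46.3 = 0.211394 − 0.172786 = 0.038608.
Hence σ₀² = 1/0.038608 ≈ 25.9.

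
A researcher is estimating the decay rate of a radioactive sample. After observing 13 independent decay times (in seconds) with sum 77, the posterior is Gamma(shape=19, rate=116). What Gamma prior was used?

Gamma(shape=6, rate=39)

Gamma–exponential conjugacy: posterior shape = α + n, posterior rate = β + Σtᵢ.
So α = 19 − 13 = 6 and β = 116 − 77 = 39.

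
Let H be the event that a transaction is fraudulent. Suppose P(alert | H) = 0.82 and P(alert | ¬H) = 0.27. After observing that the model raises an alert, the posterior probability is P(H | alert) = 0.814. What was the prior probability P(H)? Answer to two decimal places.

In odds form, posterior odds = prior odds × likelihood ratio, so prior odds = posterior odds ÷ LR.
Posterior odds = 0.814/(1−0.814) = 4.3763. LR = 0.82/0.27 = 3.0370.
Prior odds = 4.3763/3.0370 = 1.4410, so P(H) = 1.4410/(1+1.4410) ≈ 0.59.

P(H) = 0.59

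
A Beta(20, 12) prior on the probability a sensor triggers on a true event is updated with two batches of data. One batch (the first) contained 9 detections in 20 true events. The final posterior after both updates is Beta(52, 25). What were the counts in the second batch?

Sequential conjugate updates are equivalent to a single update on the pooled data, so total successes = posterior α − prior α and total failures = posterior β − prior β.
Total across both batches: 52−20=32 detections, 25−12=13 misses.
Subtract the first batch: 32−9=23 detections and 13−11=2 misses.

23 detections and 2 misses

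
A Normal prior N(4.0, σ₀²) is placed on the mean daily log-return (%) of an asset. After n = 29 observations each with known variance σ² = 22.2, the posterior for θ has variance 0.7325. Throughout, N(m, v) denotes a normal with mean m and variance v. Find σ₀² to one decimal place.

σ₀² = 17.0

For the Normal–Normal model with known σ², precisions add: τ_n = τ₀ + n/σ².
So 1/σ₀² = 1/0.7325 − 29/22.2 = 1.365188 − 1.306306 = 0.058882.
Hence σ₀² = 1/0.058882 ≈ 17.0.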